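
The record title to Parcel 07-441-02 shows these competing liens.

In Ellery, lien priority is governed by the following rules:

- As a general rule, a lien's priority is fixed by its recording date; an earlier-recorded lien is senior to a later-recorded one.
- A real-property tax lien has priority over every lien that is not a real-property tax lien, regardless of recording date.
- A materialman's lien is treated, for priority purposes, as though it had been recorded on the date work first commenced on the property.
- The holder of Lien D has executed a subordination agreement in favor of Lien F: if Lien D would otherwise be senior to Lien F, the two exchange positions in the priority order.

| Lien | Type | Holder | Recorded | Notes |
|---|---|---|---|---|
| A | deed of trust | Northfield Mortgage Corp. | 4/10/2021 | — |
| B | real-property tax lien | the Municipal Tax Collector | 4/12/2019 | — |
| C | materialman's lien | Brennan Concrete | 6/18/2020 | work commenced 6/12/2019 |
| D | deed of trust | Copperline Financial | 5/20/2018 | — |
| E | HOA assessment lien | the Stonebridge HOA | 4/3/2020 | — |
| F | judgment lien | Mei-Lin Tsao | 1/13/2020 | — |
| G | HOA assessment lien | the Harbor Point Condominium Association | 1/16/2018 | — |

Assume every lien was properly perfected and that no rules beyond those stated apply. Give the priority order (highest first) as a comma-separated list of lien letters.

First, effective dates: C's effective date is 6/12/2019, when work began.
B is a real-property tax lien, so it outranks all other liens regardless of date.
The other liens, earliest effective date first: G (1/16/2018), D (5/20/2018), C (6/12/2019), F (1/13/2020), E (4/3/2020), A (4/10/2021).
D is senior to F before the subordination, so the two trade places.

B, G, F, C, D, E, A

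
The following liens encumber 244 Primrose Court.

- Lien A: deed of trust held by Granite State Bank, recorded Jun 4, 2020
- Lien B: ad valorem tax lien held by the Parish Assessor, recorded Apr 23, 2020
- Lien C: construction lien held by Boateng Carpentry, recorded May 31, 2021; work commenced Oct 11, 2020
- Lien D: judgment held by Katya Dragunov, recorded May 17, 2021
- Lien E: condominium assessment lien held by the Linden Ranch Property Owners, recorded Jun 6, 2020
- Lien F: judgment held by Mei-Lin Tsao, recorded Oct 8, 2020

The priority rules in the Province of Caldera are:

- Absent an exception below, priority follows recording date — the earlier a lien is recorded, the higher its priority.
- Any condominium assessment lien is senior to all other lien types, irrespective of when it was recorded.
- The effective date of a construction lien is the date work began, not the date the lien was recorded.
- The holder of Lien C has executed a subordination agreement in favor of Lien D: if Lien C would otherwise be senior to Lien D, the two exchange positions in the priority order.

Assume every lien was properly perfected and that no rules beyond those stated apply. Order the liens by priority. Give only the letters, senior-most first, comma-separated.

Effective dates after the stated exceptions: C relates back to Oct 11, 2020 (work commenced).
E is a condominium assessment lien, so it outranks all other liens regardless of date.
The other liens, earliest effective date first: B (Apr 23, 2020), A (Jun 4, 2020), F (Oct 8, 2020), C (Oct 11, 2020), D (May 17, 2021).
C would otherwise be senior to D, so under the subordination agreement C and D exchange positions.

E, B, A, F, D, C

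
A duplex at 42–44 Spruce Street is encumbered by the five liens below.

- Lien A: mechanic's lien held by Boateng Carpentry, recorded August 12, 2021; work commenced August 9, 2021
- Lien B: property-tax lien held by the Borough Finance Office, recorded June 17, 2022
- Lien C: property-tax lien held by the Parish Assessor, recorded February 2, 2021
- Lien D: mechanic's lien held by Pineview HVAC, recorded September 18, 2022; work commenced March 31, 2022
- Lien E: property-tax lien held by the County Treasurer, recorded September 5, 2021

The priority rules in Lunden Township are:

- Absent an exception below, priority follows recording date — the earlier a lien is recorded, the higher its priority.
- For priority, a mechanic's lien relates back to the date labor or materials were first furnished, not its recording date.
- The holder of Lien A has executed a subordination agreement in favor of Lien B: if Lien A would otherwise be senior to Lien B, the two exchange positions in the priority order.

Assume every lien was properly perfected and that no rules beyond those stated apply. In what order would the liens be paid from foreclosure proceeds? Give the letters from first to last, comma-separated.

C, B, E, D, A

Effective dates: A is treated as recorded August 9, 2021, the work-commencement date; D's effective date is March 31, 2022, when work began.
By effective date, earliest first: C (February 2, 2021), A (August 9, 2021), E (September 5, 2021), D (March 31, 2022), B (June 17, 2022).
The subordination applies — A was senior to B — so A and B swap.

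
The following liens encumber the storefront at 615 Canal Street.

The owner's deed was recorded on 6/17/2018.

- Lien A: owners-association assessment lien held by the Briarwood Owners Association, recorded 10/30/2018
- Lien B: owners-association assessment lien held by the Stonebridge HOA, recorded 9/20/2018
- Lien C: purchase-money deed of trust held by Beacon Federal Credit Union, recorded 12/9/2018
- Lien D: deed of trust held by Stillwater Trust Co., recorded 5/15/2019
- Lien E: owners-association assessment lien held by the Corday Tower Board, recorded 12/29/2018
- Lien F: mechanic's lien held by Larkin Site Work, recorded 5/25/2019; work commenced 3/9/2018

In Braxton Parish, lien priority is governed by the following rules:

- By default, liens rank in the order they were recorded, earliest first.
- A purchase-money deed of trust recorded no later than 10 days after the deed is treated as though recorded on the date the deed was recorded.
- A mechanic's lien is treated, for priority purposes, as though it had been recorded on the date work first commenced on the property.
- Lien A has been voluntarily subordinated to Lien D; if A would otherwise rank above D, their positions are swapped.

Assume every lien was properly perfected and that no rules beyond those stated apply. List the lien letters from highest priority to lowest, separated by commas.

Effective dates after the stated exceptions: C was recorded 175 days after the deed, outside the 10-day window, so it keeps its recording date; F relates back to 3/9/2018 (work commenced).
Sorted by effective date: F (3/9/2018), B (9/20/2018), A (10/30/2018), C (12/9/2018), E (12/29/2018), D (5/15/2019).
A is senior to D before the subordination, so the two trade places.

F, B, D, C, E, A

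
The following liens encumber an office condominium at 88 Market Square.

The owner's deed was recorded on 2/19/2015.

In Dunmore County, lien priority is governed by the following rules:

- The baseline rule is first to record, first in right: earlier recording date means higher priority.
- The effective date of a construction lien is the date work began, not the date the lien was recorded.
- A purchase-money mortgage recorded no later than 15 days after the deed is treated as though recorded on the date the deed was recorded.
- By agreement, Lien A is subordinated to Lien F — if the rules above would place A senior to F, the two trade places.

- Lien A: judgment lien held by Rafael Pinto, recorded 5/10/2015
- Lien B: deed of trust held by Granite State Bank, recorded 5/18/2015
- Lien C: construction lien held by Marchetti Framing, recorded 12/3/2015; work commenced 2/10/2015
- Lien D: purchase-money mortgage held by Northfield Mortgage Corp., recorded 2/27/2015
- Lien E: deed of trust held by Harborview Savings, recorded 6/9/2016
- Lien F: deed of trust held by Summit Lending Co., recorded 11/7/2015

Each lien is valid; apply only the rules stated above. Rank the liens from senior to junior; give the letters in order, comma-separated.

C, D, F, B, A, E

Adjusting effective dates: C relates back to 2/10/2015 (work commenced); D's effective date is the deed date, 2/19/2015.
Sorted by effective date: C (2/10/2015), D (2/19/2015), A (5/10/2015), B (5/18/2015), F (11/7/2015), E (6/9/2016).
Because A would otherwise rank above F, the subordination swaps them.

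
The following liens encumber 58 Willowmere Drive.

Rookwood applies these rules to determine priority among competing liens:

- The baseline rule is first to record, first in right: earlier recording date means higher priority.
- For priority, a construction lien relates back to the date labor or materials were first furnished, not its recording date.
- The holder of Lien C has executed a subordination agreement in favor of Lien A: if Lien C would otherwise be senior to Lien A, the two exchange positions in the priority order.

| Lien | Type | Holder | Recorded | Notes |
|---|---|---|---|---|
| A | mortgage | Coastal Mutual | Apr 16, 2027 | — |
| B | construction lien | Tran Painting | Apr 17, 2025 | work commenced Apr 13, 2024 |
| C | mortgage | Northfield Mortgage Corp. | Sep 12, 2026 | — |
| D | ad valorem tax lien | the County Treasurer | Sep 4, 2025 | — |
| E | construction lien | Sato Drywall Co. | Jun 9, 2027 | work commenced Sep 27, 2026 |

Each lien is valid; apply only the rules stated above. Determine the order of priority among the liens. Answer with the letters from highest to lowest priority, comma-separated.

B, D, A, E, C

Effective dates after the stated exceptions: B is treated as recorded Apr 13, 2024, the work-commencement date; E is treated as recorded Sep 27, 2026, the work-commencement date.
Ordering by effective date: B (Apr 13, 2024), D (Sep 4, 2025), C (Sep 12, 2026), E (Sep 27, 2026), A (Apr 16, 2027).
C would otherwise be senior to A, so under the subordination agreement C and A exchange positions.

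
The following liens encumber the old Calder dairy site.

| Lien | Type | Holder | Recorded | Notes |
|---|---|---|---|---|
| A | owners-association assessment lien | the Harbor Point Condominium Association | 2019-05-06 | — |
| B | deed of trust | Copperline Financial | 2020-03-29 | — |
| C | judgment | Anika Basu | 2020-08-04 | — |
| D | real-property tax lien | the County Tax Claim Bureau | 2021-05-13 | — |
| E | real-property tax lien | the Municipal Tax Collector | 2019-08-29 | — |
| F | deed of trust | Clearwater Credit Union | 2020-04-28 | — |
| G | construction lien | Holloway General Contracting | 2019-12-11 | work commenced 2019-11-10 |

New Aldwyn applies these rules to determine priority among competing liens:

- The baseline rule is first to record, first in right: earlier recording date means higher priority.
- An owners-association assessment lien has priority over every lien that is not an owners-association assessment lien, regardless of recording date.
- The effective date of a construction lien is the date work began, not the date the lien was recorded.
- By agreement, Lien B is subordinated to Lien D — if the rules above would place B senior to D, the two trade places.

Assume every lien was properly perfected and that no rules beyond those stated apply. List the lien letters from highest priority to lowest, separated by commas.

Effective dates: G relates back to 2019-11-10 (work commenced).
A, as an owners-association assessment lien, has superpriority and ranks first.
Ordering the rest by effective date: E (2019-08-29), G (2019-11-10), B (2020-03-29), F (2020-04-28), C (2020-08-04), D (2021-05-13).
The subordination applies — B was senior to D — so B and D swap.

A, E, G, D, F, C, B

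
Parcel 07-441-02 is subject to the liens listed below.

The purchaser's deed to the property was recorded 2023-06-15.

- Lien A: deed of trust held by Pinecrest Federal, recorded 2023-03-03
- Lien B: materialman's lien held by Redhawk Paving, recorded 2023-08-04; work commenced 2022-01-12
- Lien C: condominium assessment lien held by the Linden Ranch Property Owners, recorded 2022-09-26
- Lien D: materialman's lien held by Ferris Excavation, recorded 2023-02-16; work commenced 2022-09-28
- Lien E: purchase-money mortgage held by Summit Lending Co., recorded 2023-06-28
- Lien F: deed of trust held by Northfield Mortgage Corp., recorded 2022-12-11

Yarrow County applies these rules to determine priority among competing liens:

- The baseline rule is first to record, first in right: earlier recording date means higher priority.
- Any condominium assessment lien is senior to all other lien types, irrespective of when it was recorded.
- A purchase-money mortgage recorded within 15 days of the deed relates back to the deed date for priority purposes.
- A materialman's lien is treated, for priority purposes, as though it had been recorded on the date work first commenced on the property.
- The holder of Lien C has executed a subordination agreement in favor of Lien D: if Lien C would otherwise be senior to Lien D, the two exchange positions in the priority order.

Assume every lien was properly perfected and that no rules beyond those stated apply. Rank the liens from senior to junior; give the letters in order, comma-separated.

Effective dates after the stated exceptions: B is treated as recorded 2022-01-12, the work-commencement date; D's effective date is 2022-09-28, when work began; E was recorded within the 15-day window, so its effective date is the deed date 2023-06-15.
As a condominium assessment lien, C is senior to every other lien.
Remaining liens by effective date: B (2022-01-12), D (2022-09-28), F (2022-12-11), A (2023-03-03), E (2023-06-15).
C would otherwise be senior to D, so under the subordination agreement C and D exchange positions.

D, B, C, F, A, E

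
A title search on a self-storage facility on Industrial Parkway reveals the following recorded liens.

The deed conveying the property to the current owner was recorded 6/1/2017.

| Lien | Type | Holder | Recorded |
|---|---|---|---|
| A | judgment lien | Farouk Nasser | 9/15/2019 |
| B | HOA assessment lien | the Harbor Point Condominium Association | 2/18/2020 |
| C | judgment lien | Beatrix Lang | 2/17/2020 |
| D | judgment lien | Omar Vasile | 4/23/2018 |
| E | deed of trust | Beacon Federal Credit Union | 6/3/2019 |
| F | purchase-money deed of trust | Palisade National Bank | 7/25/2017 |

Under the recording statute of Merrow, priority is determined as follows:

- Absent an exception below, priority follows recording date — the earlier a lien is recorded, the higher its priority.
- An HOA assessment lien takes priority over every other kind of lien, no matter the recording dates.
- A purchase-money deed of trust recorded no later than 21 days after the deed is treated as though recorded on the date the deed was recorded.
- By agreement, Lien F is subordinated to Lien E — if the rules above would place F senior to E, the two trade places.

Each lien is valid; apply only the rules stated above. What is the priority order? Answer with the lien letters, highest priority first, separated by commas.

B, E, D, F, A, C

Adjusting effective dates: F was recorded 54 days after the deed — beyond 21 days — so no relation-back applies.
B is an HOA assessment lien and takes priority over every other lien.
The other liens, earliest effective date first: F (7/25/2017), D (4/23/2018), E (6/3/2019), A (9/15/2019), C (2/17/2020).
F would otherwise be senior to E, so under the subordination agreement F and E exchange positions.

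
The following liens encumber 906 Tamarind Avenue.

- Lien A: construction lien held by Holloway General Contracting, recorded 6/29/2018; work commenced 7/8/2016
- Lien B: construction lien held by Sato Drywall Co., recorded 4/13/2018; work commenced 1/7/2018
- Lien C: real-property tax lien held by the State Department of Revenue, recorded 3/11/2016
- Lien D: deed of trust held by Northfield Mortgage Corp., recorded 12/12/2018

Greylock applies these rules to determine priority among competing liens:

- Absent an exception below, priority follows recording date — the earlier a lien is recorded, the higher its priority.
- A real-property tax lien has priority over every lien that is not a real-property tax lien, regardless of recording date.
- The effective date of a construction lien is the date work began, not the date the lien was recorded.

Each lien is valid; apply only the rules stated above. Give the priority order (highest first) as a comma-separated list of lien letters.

C, A, B, D

Effective dates after the stated exceptions: A is treated as recorded 7/8/2016, the work-commencement date; B's effective date is 1/7/2018, when work began.
C is a real-property tax lien and takes priority over every other lien.
Remaining liens by effective date: A (7/8/2016), B (1/7/2018), D (12/12/2018).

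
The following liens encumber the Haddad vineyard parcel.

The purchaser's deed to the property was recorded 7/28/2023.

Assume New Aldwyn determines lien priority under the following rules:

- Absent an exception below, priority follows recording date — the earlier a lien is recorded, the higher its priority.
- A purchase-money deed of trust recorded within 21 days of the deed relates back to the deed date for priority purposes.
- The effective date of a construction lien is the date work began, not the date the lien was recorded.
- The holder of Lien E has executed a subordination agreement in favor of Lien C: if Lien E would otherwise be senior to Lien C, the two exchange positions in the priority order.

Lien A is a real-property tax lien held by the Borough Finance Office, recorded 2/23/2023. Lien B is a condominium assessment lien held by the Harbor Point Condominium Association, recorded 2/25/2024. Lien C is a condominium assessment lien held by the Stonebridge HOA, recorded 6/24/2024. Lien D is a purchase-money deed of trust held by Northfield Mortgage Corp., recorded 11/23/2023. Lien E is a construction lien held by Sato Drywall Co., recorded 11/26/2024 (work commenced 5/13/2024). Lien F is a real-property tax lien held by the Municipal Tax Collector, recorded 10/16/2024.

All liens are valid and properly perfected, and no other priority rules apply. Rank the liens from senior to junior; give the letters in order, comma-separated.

Effective dates: D missed the 21-day window (118 days after the deed), so its recording date stands; E's effective date is 5/13/2024, when work began.
Ordering by effective date: A (2/23/2023), D (11/23/2023), B (2/25/2024), E (5/13/2024), C (6/24/2024), F (10/16/2024).
Because E would otherwise rank above C, the subordination swaps them.

A, D, B, C, E, F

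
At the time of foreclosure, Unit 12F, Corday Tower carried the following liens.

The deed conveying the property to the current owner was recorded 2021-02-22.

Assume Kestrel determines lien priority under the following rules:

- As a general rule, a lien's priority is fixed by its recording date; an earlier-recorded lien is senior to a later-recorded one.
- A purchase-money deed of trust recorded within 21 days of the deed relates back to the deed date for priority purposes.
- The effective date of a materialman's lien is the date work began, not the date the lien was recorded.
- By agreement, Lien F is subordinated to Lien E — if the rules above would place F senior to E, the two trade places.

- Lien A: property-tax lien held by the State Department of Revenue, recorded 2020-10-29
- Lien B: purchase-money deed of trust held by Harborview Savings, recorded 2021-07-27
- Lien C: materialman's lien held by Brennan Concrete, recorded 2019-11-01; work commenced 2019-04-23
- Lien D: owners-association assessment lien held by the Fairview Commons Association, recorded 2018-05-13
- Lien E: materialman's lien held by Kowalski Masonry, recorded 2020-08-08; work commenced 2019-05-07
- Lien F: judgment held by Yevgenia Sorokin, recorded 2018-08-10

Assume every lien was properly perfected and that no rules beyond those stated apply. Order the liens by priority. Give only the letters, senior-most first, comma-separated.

D, E, C, F, A, B

Adjusting effective dates: B was recorded 155 days after the deed — beyond 21 days — so no relation-back applies; C's effective date is 2019-04-23, when work began; E relates back to 2019-05-07 (work commenced).
By effective date: D (2018-05-13), F (2018-08-10), C (2019-04-23), E (2019-05-07), A (2020-10-29), B (2021-07-27).
The subordination applies — F was senior to E — so F and E swap.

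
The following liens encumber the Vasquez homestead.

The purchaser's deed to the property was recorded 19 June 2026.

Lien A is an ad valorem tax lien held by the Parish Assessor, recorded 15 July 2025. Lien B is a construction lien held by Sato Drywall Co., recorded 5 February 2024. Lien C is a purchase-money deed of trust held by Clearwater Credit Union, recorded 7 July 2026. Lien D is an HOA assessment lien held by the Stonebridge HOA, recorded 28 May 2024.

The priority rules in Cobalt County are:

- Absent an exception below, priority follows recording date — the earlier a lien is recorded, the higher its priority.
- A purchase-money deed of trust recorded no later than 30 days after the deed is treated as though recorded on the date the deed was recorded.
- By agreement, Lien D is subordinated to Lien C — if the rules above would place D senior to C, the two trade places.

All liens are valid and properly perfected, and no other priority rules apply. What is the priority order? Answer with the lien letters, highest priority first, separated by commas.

Adjusting effective dates: C's effective date is the deed date, 19 June 2026.
By effective date: B (5 February 2024), D (28 May 2024), A (15 July 2025), C (19 June 2026).
D would otherwise be senior to C, so under the subordination agreement D and C exchange positions.

B, C, A, D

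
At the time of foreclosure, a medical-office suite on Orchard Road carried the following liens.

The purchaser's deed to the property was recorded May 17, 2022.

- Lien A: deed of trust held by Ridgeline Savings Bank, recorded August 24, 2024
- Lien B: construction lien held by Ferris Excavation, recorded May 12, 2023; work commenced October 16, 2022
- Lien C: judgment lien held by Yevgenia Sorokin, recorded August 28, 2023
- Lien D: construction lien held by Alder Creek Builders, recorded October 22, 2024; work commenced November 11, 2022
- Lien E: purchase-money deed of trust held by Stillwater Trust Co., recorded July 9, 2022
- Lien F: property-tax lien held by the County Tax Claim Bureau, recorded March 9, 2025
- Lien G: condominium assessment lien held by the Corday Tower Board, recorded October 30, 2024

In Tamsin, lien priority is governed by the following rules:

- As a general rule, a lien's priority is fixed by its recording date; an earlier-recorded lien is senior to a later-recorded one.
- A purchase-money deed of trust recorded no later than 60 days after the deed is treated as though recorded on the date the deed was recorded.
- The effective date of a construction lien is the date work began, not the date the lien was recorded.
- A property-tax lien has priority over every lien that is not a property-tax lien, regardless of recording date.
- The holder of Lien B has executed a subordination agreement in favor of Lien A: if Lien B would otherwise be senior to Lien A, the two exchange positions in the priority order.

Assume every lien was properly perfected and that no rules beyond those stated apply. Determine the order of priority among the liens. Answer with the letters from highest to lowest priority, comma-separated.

F, E, A, D, C, B, G

Effective dates after the stated exceptions: B relates back to October 16, 2022 (work commenced); D relates back to November 11, 2022 (work commenced); E's effective date is the deed date, May 17, 2022.
F is a property-tax lien and takes priority over every other lien.
Ordering the rest by effective date: E (May 17, 2022), B (October 16, 2022), D (November 11, 2022), C (August 28, 2023), A (August 24, 2024), G (October 30, 2024).
Because B would otherwise rank above A, the subordination swaps them.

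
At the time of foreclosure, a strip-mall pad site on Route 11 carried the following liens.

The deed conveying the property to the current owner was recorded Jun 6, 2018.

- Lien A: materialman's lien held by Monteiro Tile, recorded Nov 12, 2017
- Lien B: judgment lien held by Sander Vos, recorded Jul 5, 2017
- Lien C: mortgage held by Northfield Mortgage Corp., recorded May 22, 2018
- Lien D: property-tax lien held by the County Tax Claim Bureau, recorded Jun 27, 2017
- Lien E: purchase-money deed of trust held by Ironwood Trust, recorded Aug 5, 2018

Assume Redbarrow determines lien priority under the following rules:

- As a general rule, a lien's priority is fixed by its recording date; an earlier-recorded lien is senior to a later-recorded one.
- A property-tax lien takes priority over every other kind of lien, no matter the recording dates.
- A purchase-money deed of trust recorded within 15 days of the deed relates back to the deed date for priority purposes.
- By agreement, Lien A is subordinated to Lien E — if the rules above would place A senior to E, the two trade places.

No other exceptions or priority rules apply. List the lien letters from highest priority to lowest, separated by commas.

Effective dates: E was recorded 60 days after the deed, outside the 15-day window, so it keeps its recording date.
D is a property-tax lien and takes priority over every other lien.
Ordering the rest by effective date: B (Jul 5, 2017), A (Nov 12, 2017), C (May 22, 2018), E (Aug 5, 2018).
Because A would otherwise rank above E, the subordination swaps them.

D, B, E, C, A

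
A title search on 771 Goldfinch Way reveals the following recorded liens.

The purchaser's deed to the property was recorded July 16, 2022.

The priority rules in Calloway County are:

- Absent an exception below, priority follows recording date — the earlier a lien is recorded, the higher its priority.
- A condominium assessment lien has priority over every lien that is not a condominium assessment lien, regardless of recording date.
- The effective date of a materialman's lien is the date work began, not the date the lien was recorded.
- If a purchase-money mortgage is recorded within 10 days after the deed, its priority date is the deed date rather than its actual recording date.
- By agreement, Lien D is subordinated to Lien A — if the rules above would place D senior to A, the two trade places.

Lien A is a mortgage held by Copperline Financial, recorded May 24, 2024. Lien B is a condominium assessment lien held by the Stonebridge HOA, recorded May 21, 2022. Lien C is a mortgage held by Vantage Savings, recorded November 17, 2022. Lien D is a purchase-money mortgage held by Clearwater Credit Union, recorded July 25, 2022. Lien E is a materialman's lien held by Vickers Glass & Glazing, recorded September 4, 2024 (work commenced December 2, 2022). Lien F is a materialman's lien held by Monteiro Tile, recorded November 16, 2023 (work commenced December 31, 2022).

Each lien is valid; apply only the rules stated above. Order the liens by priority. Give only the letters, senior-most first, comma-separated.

B, A, C, E, F, D

Effective dates: D relates back to the deed date July 16, 2022; E's effective date is December 2, 2022, when work began; F relates back to December 31, 2022 (work commenced).
As a condominium assessment lien, B is senior to every other lien.
Ordering the rest by effective date: D (July 16, 2022), C (November 17, 2022), E (December 2, 2022), F (December 31, 2022), A (May 24, 2024).
The subordination applies — D was senior to A — so D and A swap.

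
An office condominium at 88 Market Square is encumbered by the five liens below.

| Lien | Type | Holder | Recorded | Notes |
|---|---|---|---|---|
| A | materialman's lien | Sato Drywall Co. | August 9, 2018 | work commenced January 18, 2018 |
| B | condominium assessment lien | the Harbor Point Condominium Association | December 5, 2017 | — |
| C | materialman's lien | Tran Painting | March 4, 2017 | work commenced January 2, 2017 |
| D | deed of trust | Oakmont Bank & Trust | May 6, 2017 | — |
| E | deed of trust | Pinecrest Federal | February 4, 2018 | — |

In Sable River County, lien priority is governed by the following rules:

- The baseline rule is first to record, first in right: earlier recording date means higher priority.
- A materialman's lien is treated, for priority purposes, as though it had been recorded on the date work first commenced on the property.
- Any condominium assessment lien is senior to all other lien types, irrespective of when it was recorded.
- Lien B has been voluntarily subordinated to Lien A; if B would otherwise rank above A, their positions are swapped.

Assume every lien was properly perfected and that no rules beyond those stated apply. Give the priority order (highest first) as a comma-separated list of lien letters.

Effective dates: A relates back to January 18, 2018 (work commenced); C is treated as recorded January 2, 2017, the work-commencement date.
As a condominium assessment lien, B is senior to every other lien.
Remaining liens by effective date: C (January 2, 2017), D (May 6, 2017), A (January 18, 2018), E (February 4, 2018).
B would otherwise be senior to A, so under the subordination agreement B and A exchange positions.

A, C, D, B, E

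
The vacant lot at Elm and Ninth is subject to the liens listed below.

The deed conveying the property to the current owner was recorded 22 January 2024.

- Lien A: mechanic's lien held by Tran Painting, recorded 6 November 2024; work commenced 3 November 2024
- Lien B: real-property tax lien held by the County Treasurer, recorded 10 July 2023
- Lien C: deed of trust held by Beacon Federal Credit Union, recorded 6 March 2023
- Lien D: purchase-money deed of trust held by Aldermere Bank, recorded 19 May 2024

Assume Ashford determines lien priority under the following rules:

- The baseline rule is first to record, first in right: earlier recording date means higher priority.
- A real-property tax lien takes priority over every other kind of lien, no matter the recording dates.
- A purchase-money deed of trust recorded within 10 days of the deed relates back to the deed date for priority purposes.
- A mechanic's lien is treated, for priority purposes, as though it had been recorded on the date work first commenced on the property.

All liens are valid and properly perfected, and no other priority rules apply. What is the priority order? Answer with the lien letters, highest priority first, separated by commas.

Effective dates after the stated exceptions: A is treated as recorded 3 November 2024, the work-commencement date; D was recorded 118 days after the deed — beyond 10 days — so no relation-back applies.
As a real-property tax lien, B is senior to every other lien.
Ordering the rest by effective date: C (6 March 2023), D (19 May 2024), A (3 November 2024).

B, C, D, A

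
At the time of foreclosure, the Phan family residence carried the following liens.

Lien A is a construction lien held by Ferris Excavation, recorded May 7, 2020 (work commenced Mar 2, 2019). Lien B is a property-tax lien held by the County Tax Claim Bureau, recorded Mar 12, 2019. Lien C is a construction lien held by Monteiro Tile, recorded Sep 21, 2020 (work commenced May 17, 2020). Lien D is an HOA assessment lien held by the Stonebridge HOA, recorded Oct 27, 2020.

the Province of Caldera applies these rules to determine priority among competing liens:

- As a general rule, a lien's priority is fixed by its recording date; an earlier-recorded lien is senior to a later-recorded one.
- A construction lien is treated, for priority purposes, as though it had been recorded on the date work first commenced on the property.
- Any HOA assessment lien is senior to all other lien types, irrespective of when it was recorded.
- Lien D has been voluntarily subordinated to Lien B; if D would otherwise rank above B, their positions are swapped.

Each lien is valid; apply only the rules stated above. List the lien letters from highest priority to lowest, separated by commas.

B, A, D, C

Adjusting effective dates: A relates back to Mar 2, 2019 (work commenced); C relates back to May 17, 2020 (work commenced).
D is an HOA assessment lien and takes priority over every other lien.
Ordering the rest by effective date: A (Mar 2, 2019), B (Mar 12, 2019), C (May 17, 2020).
Because D would otherwise rank above B, the subordination swaps them.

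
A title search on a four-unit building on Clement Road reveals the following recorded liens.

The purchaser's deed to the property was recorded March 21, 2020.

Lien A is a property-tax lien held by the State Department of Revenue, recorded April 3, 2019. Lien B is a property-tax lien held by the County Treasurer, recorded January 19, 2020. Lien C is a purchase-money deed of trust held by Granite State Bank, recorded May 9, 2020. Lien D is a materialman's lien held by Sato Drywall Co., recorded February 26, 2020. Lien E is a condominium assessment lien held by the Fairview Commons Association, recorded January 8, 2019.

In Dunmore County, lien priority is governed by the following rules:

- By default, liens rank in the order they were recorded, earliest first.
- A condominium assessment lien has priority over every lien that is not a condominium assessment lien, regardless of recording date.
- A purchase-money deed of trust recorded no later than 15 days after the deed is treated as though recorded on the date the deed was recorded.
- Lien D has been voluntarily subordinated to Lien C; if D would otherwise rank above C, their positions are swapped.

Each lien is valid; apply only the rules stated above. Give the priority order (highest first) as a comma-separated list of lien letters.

E, A, B, C, D

Effective dates: C was recorded 49 days after the deed, outside the 15-day window, so it keeps its recording date.
E, as a condominium assessment lien, has superpriority and ranks first.
Among the remaining liens, by effective date: A (April 3, 2019), B (January 19, 2020), D (February 26, 2020), C (May 9, 2020).
The subordination applies — D was senior to C — so D and C swap.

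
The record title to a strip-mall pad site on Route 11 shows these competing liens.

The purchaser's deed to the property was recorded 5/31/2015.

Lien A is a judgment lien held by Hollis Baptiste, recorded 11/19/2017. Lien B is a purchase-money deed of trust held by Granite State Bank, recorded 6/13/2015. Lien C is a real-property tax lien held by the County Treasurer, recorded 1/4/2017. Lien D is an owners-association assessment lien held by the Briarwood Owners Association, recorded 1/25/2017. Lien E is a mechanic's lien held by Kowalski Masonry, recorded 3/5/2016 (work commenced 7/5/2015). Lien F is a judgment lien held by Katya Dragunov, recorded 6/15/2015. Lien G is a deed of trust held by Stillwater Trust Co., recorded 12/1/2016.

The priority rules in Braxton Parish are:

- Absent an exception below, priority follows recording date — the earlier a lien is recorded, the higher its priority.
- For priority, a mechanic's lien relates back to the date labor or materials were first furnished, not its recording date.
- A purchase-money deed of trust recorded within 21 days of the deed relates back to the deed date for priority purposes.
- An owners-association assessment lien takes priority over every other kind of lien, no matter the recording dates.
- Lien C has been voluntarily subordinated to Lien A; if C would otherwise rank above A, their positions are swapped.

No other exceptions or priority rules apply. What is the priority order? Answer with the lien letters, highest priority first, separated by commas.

Adjusting effective dates: B relates back to the deed date 5/31/2015; E's effective date is 7/5/2015, when work began.
D is an owners-association assessment lien and takes priority over every other lien.
The other liens, earliest effective date first: B (5/31/2015), F (6/15/2015), E (7/5/2015), G (12/1/2016), C (1/4/2017), A (11/19/2017).
C is senior to A before the subordination, so the two trade places.

D, B, F, E, G, A, C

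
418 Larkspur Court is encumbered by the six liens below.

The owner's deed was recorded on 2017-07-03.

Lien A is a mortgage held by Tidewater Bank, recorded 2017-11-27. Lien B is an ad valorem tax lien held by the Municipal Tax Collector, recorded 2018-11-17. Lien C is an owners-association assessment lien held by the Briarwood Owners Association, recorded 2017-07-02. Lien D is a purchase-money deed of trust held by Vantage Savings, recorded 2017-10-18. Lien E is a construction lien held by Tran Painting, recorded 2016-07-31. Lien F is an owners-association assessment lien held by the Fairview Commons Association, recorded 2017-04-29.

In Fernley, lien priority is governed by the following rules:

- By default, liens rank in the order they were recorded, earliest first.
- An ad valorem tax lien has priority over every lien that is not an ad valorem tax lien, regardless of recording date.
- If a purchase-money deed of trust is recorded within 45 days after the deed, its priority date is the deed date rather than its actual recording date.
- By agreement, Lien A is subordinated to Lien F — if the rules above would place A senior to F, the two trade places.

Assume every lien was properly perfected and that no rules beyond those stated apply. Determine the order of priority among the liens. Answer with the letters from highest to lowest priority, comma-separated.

B, E, F, C, D, A

First, effective dates: D was recorded 107 days after the deed, outside the 45-day window, so it keeps its recording date.
B is an ad valorem tax lien, so it outranks all other liens regardless of date.
The other liens, earliest effective date first: E (2016-07-31), F (2017-04-29), C (2017-07-02), D (2017-10-18), A (2017-11-27).
A already ranks below F; the subordination has no effect.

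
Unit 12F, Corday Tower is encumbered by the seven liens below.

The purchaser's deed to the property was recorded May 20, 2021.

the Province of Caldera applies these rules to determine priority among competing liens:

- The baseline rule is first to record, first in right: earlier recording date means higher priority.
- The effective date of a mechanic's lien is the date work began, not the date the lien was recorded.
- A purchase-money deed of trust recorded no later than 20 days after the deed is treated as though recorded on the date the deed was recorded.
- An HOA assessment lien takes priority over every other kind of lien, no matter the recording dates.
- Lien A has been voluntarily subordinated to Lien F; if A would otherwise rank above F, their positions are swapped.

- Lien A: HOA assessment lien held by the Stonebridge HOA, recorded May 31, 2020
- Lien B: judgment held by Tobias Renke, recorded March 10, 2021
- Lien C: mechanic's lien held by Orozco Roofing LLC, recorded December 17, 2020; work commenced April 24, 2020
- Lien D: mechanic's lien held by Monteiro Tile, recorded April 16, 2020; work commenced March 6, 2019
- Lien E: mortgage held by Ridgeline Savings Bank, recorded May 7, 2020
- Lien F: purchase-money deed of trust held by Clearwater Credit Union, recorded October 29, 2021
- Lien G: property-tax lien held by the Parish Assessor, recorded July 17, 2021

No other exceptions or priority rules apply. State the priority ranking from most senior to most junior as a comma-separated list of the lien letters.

Effective dates: C's effective date is April 24, 2020, when work began; D's effective date is March 6, 2019, when work began; F missed the 20-day window (162 days after the deed), so its recording date stands.
A, as an HOA assessment lien, has superpriority and ranks first.
The other liens, earliest effective date first: D (March 6, 2019), C (April 24, 2020), E (May 7, 2020), B (March 10, 2021), G (July 17, 2021), F (October 29, 2021).
The subordination applies — A was senior to F — so A and F swap.

F, D, C, E, B, G, A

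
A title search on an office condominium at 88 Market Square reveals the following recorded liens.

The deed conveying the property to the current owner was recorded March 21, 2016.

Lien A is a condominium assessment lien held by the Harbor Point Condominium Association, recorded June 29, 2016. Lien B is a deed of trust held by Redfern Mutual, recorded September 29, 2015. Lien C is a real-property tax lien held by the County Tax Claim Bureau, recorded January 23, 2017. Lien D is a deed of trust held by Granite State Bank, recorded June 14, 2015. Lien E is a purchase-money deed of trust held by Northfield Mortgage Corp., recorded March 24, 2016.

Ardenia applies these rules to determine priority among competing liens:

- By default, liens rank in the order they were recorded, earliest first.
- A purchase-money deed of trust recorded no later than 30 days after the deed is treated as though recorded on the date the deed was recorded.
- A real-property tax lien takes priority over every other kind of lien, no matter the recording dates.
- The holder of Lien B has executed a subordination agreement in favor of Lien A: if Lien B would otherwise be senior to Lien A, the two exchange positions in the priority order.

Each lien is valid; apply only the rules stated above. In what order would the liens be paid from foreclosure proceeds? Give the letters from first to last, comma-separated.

C, D, A, E, B

Effective dates: E relates back to the deed date March 21, 2016.
C, as a real-property tax lien, has superpriority and ranks first.
Remaining liens by effective date: D (June 14, 2015), B (September 29, 2015), E (March 21, 2016), A (June 29, 2016).
B would otherwise be senior to A, so under the subordination agreement B and A exchange positions.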